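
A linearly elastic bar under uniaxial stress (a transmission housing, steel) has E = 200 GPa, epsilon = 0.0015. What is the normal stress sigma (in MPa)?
Model: a linearly elastic bar under uniaxial stress, so sigma = E·epsilon.
Convert to SI units:
  E = 200 GPa = 2 × 10¹¹ Pa
Substitute:
  sigma = (2 × 10¹¹) × 0.0015
  sigma = 3 × 10⁸ Pa
Convert: sigma = 3 × 10⁸ Pa = 300 MPa
Final answer: sigma = 300 MPa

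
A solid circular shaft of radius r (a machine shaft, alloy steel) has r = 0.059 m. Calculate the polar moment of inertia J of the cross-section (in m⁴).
Model: a solid circular shaft of radius r, so J = (π·r^4) / 2.
Substitute:
  J = (π × 0.059^4) / 2
  J = 1.903 × 10⁻⁵ m⁴
Final answer: J = 1.903 × 10⁻⁵ m⁴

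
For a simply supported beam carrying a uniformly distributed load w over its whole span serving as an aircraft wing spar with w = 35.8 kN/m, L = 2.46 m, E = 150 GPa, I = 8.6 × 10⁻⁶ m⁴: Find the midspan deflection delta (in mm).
Model: a simply supported beam carrying a uniformly distributed load w over its whole span, so delta = (5·w·L^4) / (384·E·I).
Convert to SI units:
  w = 35.8 kN/m = 35800 N/m
  E = 150 GPa = 1.5 × 10¹¹ Pa
Substitute:
  delta = (5 × 35800 × 2.46^4) / (384 × (1.5 × 10¹¹) × (8.6 × 10⁻⁶))
  delta = 0.01323 m
Convert: delta = 0.01323 m = 13.23 mm
Final answer: delta = 13.23 mm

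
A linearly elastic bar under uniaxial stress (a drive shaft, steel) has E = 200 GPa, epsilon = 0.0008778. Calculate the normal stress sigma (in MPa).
Model: a linearly elastic bar under uniaxial stress, so sigma = E·epsilon.
Convert to SI units:
  E = 200 GPa = 2 × 10¹¹ Pa
Substitute:
  sigma = (2 × 10¹¹) × 0.0008778
  sigma = 1.756 × 10⁸ Pa
Convert: sigma = 1.756 × 10⁸ Pa = 175.6 MPa
Final answer: sigma = 175.6 MPa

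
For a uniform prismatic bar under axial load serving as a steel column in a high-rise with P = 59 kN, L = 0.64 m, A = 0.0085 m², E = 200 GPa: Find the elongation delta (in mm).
Model: a uniform prismatic bar under axial load, so delta = (P·L) / (A·E).
Convert to SI units:
  P = 59 kN = 59000 N
  E = 200 GPa = 2 × 10¹¹ Pa
Substitute:
  delta = (59000 × 0.64) / (0.0085 × (2 × 10¹¹))
  delta = 2.221 × 10⁻⁵ m
Convert: delta = 2.221 × 10⁻⁵ m = 0.02221 mm
Final answer: delta = 0.02221 mm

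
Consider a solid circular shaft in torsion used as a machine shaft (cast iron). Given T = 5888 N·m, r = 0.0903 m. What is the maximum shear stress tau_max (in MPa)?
Model: a solid circular shaft in torsion, so tau_max = (2·T) / (π·r^3).
Substitute:
  tau_max = (2 × 5888) / (π × 0.0903^3)
  tau_max = 5.091 × 10⁶ Pa
Convert: tau_max = 5.091 × 10⁶ Pa = 5.091 MPa
Final answer: tau_max = 5.091 MPa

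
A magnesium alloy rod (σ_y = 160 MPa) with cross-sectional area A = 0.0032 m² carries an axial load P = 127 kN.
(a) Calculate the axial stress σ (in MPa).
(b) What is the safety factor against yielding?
(a) Axial stress σ = P/A. Convert P = 127 kN = 127000 N.
  σ = 127000 / 0.0032 = 3.969 × 10⁷ Pa = 39.69 MPa
(b) Safety factor SF = σ_y/σ = 160 / 39.69 = 4.031
Final answer: (a) σ = 39.69 MPa, (b) SF = 4.031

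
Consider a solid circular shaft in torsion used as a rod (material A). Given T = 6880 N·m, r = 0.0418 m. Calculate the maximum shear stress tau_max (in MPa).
Model: a solid circular shaft in torsion, so tau_max = (2·T) / (π·r^3).
Substitute:
  tau_max = (2 × 6880) / (π × 0.0418^3)
  tau_max = 5.997 × 10⁷ Pa
Convert: tau_max = 5.997 × 10⁷ Pa = 59.97 MPa
Final answer: tau_max = 59.97 MPa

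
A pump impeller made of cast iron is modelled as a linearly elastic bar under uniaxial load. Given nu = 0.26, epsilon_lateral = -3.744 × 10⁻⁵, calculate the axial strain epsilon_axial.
Model: a linearly elastic bar under uniaxial load, so epsilon_lateral = -nu·epsilon_axial.
Solve for epsilon_axial: epsilon_axial = -epsilon_lateral / nu.
Substitute:
  epsilon_axial = -(-3.744 × 10⁻⁵) / 0.26
  epsilon_axial = 0.000144
Final answer: epsilon_axial = 0.000144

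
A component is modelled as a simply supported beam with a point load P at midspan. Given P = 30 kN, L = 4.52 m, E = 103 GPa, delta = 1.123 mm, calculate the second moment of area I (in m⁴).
Model: a simply supported beam with a point load P at midspan, so delta = (P·L^3) / (48·E·I).
Solve for I: I = (P·L^3) / (48·delta·E).
Convert to SI units:
  P = 30 kN = 30000 N
  E = 103 GPa = 1.03 × 10¹¹ Pa
  delta = 1.123 mm = 0.001123 m
Substitute:
  I = (30000 × 4.52^3) / (48 × 0.001123 × (1.03 × 10¹¹))
  I = 0.000499 m⁴
Final answer: I = 0.000499 m⁴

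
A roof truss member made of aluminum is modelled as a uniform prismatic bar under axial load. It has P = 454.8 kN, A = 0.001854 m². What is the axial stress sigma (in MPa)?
Model: a uniform prismatic bar under axial load, so sigma = P / A.
Convert to SI units:
  P = 454.8 kN = 454800 N
Substitute:
  sigma = 454800 / 0.001854
  sigma = 2.453 × 10⁸ Pa
Convert: sigma = 2.453 × 10⁸ Pa = 245.3 MPa
Final answer: sigma = 245.3 MPa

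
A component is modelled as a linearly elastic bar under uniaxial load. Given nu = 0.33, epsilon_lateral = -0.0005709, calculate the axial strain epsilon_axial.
Model: a linearly elastic bar under uniaxial load, so epsilon_lateral = -nu·epsilon_axial.
Solve for epsilon_axial: epsilon_axial = -epsilon_lateral / nu.
Substitute:
  epsilon_axial = -(-0.0005709) / 0.33
  epsilon_axial = 0.00173
Final answer: epsilon_axial = 0.00173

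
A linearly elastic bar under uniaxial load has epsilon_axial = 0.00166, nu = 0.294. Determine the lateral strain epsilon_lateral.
Model: a linearly elastic bar under uniaxial load, so epsilon_lateral = -nu·epsilon_axial.
Substitute:
  epsilon_lateral = -(0.294 × 0.00166)
  epsilon_lateral = -0.000488
Final answer: epsilon_lateral = -0.000488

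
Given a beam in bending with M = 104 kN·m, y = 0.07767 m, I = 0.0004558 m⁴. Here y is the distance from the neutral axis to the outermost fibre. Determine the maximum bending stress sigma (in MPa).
Model: a beam in bending, so sigma = (M·y) / I.
Convert to SI units:
  M = 104 kN·m = 104000 N·m
Substitute:
  sigma = (104000 × 0.07767) / 0.0004558
  sigma = 1.772 × 10⁷ Pa
Convert: sigma = 1.772 × 10⁷ Pa = 17.72 MPa
Final answer: sigma = 17.72 MPa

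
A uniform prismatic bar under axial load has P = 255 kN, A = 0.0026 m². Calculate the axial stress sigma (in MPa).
Model: a uniform prismatic bar under axial load, so sigma = P / A.
Convert to SI units:
  P = 255 kN = 255000 N
Substitute:
  sigma = 255000 / 0.0026
  sigma = 9.808 × 10⁷ Pa
Convert: sigma = 9.808 × 10⁷ Pa = 98.08 MPa
Final answer: sigma = 98.08 MPa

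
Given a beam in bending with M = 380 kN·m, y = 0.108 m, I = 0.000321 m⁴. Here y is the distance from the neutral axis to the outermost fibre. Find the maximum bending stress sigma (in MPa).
Model: a beam in bending, so sigma = (M·y) / I.
Convert to SI units:
  M = 380 kN·m = 380000 N·m
Substitute:
  sigma = (380000 × 0.108) / 0.000321
  sigma = 1.279 × 10⁸ Pa
Convert: sigma = 1.279 × 10⁸ Pa = 127.9 MPa
Final answer: sigma = 127.9 MPa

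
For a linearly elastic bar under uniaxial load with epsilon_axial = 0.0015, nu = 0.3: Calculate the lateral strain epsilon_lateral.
Model: a linearly elastic bar under uniaxial load, so epsilon_lateral = -nu·epsilon_axial.
Substitute:
  epsilon_lateral = -(0.3 × 0.0015)
  epsilon_lateral = -0.00045
Final answer: epsilon_lateral = -0.00045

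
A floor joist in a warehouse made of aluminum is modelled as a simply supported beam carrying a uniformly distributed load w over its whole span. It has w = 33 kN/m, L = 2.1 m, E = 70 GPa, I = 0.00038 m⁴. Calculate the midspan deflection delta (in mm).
Model: a simply supported beam carrying a uniformly distributed load w over its whole span, so delta = (5·w·L^4) / (384·E·I).
Convert to SI units:
  w = 33 kN/m = 33000 N/m
  E = 70 GPa = 7 × 10¹⁰ Pa
Substitute:
  delta = (5 × 33000 × 2.1^4) / (384 × (7 × 10¹⁰) × 0.00038)
  delta = 0.0003142 m
Convert: delta = 0.0003142 m = 0.3142 mm
Final answer: delta = 0.3142 mm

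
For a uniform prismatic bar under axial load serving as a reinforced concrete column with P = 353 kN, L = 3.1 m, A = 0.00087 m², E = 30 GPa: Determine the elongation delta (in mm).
Model: a uniform prismatic bar under axial load, so delta = (P·L) / (A·E).
Convert to SI units:
  P = 353 kN = 353000 N
  E = 30 GPa = 3 × 10¹⁰ Pa
Substitute:
  delta = (353000 × 3.1) / (0.00087 × (3 × 10¹⁰))
  delta = 0.04193 m
Convert: delta = 0.04193 m = 41.93 mm
Final answer: delta = 41.93 mm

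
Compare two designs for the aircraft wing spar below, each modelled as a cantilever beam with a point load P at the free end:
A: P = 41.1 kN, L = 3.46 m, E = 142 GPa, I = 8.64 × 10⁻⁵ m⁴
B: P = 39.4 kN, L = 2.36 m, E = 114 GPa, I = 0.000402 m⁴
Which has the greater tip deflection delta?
Model: a cantilever beam with a point load P at the free end, so delta = (P·L^3) / (3·E·I) (SI units).
  A: delta = (41100 × 3.46^3) / (3 × (1.42 × 10¹¹) × (8.64 × 10⁻⁵)) = 0.04625 m = 46.25 mm
  B: delta = (39400 × 2.36^3) / (3 × (1.14 × 10¹¹) × 0.000402) = 0.003767 m = 3.767 mm
46.25 mm > 3.767 mm, so A is larger.
Final answer: A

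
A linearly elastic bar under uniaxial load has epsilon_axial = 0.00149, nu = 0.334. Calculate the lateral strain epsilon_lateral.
Model: a linearly elastic bar under uniaxial load, so epsilon_lateral = -nu·epsilon_axial.
Substitute:
  epsilon_lateral = -(0.334 × 0.00149)
  epsilon_lateral = -0.0004977
Final answer: epsilon_lateral = -0.0004977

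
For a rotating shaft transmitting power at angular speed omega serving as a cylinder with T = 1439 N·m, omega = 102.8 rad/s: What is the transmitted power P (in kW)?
Model: a rotating shaft transmitting power at angular speed omega, so P = T·omega.
Substitute:
  P = 1439 × 102.8
  P = 147900 W
Convert: P = 147900 W = 147.9 kW
Final answer: P = 147.9 kW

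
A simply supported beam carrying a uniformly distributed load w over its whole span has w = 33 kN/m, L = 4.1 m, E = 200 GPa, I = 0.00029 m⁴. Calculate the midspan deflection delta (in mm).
Model: a simply supported beam carrying a uniformly distributed load w over its whole span, so delta = (5·w·L^4) / (384·E·I).
Convert to SI units:
  w = 33 kN/m = 33000 N/m
  E = 200 GPa = 2 × 10¹¹ Pa
Substitute:
  delta = (5 × 33000 × 4.1^4) / (384 × (2 × 10¹¹) × 0.00029)
  delta = 0.002093 m
Convert: delta = 0.002093 m = 2.093 mm
Final answer: delta = 2.093 mm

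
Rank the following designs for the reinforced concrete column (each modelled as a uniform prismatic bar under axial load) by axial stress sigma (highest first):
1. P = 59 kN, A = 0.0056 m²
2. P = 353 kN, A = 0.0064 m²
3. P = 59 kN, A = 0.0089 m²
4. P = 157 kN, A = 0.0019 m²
Model: a uniform prismatic bar under axial load, so sigma = P / A (SI units).
  Case 1: sigma = 59000 / 0.0056 = 1.054 × 10⁷ Pa = 10.54 MPa
  Case 2: sigma = 353000 / 0.0064 = 5.516 × 10⁷ Pa = 55.16 MPa
  Case 3: sigma = 59000 / 0.0089 = 6.629 × 10⁶ Pa = 6.629 MPa
  Case 4: sigma = 157000 / 0.0019 = 8.263 × 10⁷ Pa = 82.63 MPa
Ordering: 82.63 MPa (case 4) > 55.16 MPa (case 2) > 10.54 MPa (case 1) > 6.629 MPa (case 3)
Final answer: 4, 2, 1, 3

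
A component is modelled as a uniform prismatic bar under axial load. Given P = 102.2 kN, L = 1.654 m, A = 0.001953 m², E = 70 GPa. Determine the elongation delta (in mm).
Model: a uniform prismatic bar under axial load, so delta = (P·L) / (A·E).
Convert to SI units:
  P = 102.2 kN = 102200 N
  E = 70 GPa = 7 × 10¹⁰ Pa
Substitute:
  delta = (102200 × 1.654) / (0.001953 × (7 × 10¹⁰))
  delta = 0.001236 m
Convert: delta = 0.001236 m = 1.236 mm
Final answer: delta = 1.236 mm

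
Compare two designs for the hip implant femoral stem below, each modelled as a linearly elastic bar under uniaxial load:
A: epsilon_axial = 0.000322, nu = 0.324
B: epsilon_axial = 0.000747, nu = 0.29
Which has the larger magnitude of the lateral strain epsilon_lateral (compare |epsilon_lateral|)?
Model: a linearly elastic bar under uniaxial load, so epsilon_lateral = -nu·epsilon_axial (SI units).
  A: epsilon_lateral = -(0.324 × 0.000322) = -0.0001043
  B: epsilon_lateral = -(0.29 × 0.000747) = -0.0002166
|epsilon_lateral|: A = 0.0001043, B = 0.0002166, so B is larger in magnitude.
Final answer: B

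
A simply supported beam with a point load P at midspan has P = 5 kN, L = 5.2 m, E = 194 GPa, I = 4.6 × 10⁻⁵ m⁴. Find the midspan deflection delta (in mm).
Model: a simply supported beam with a point load P at midspan, so delta = (P·L^3) / (48·E·I).
Convert to SI units:
  P = 5 kN = 5000 N
  E = 194 GPa = 1.94 × 10¹¹ Pa
Substitute:
  delta = (5000 × 5.2^3) / (48 × (1.94 × 10¹¹) × (4.6 × 10⁻⁵))
  delta = 0.001641 m
Convert: delta = 0.001641 m = 1.641 mm
Final answer: delta = 1.641 mm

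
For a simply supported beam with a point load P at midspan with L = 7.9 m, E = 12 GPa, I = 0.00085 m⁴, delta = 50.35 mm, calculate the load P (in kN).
Model: a simply supported beam with a point load P at midspan, so delta = (P·L^3) / (48·E·I).
Solve for P: P = (48·delta·E·I) / L^3.
Convert to SI units:
  E = 12 GPa = 1.2 × 10¹⁰ Pa
  delta = 50.35 mm = 0.05035 m
Substitute:
  P = (48 × 0.05035 × (1.2 × 10¹⁰) × 0.00085) / 7.9^3
  P = 50000 N
Convert: P = 50000 N = 50 kN
Final answer: P = 50 kN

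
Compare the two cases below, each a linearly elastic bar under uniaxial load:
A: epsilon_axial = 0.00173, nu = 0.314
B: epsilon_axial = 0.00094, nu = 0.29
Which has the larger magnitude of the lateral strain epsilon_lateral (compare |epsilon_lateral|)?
Model: a linearly elastic bar under uniaxial load, so epsilon_lateral = -nu·epsilon_axial (SI units).
  A: epsilon_lateral = -(0.314 × 0.00173) = -0.0005432
  B: epsilon_lateral = -(0.29 × 0.00094) = -0.0002726
|epsilon_lateral|: A = 0.0005432, B = 0.0002726, so A is larger in magnitude.
Final answer: A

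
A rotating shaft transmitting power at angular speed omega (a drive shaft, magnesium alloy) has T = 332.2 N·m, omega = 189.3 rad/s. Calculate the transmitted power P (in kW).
Model: a rotating shaft transmitting power at angular speed omega, so P = T·omega.
Substitute:
  P = 332.2 × 189.3
  P = 62890 W
Convert: P = 62890 W = 62.89 kW
Final answer: P = 62.89 kW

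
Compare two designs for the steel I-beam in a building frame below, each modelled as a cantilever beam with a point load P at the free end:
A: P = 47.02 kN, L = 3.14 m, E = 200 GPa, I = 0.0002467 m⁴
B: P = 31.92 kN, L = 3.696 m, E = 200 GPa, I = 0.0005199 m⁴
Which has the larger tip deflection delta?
Model: a cantilever beam with a point load P at the free end, so delta = (P·L^3) / (3·E·I) (SI units).
  A: delta = (47020 × 3.14^3) / (3 × (2 × 10¹¹) × 0.0002467) = 0.009834 m = 9.834 mm
  B: delta = (31920 × 3.696^3) / (3 × (2 × 10¹¹) × 0.0005199) = 0.005166 m = 5.166 mm
9.834 mm > 5.166 mm, so A is larger.
Final answer: A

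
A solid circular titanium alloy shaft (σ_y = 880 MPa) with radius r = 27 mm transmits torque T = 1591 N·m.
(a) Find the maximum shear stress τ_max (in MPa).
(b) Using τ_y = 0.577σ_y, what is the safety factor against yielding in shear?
(a) For a solid circular shaft, τ_max = T·r/J with J = π·r^4/2, i.e. τ_max = 2·T / (π·r^3). Convert r = 27 mm = 0.027 m.
  τ_max = (2 × 1591) / (π × 0.027^3) = 5.146 × 10⁷ Pa = 51.46 MPa
(b) τ_y = 0.577 × 880 = 507.76 MPa
  SF = τ_y/τ_max = 507.76 / 51.46 = 9.867
Final answer: (a) τ_max = 51.46 MPa, (b) SF = 9.867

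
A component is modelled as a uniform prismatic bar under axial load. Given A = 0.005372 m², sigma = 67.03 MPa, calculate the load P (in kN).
Model: a uniform prismatic bar under axial load, so sigma = P / A.
Solve for P: P = sigma·A.
Convert to SI units:
  sigma = 67.03 MPa = 6.703 × 10⁷ Pa
Substitute:
  P = (6.703 × 10⁷) × 0.005372
  P = 360100 N
Convert: P = 360100 N = 360.1 kN
Final answer: P = 360.1 kN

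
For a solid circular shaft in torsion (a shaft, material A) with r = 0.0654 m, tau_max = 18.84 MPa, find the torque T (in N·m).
Model: a solid circular shaft in torsion, so tau_max = (2·T) / (π·r^3).
Solve for T: T = (π·tau_max·r^3) / 2.
Convert to SI units:
  tau_max = 18.84 MPa = 1.884 × 10⁷ Pa
Substitute:
  T = (π × (1.884 × 10⁷) × 0.0654^3) / 2
  T = 8278 N·m
Final answer: T = 8278 N·m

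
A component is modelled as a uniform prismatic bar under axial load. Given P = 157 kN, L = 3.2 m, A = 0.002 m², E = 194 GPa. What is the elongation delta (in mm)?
Model: a uniform prismatic bar under axial load, so delta = (P·L) / (A·E).
Convert to SI units:
  P = 157 kN = 157000 N
  E = 194 GPa = 1.94 × 10¹¹ Pa
Substitute:
  delta = (157000 × 3.2) / (0.002 × (1.94 × 10¹¹))
  delta = 0.001295 m
Convert: delta = 0.001295 m = 1.295 mm
Final answer: delta = 1.295 mm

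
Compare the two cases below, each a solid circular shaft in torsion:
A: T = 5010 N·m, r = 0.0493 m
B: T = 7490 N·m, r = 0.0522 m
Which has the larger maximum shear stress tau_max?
Model: a solid circular shaft in torsion, so tau_max = (2·T) / (π·r^3) (SI units).
  A: tau_max = (2 × 5010) / (π × 0.0493^3) = 2.662 × 10⁷ Pa = 26.62 MPa
  B: tau_max = (2 × 7490) / (π × 0.0522^3) = 3.352 × 10⁷ Pa = 33.52 MPa
33.52 MPa > 26.62 MPa, so B is larger.
Final answer: B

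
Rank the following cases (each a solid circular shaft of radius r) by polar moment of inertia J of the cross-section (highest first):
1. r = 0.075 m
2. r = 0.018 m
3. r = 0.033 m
Model: a solid circular shaft of radius r, so J = (π·r^4) / 2 (SI units).
  Case 1: J = (π × 0.075^4) / 2 = 4.97 × 10⁻⁵ m⁴
  Case 2: J = (π × 0.018^4) / 2 = 1.649 × 10⁻⁷ m⁴
  Case 3: J = (π × 0.033^4) / 2 = 1.863 × 10⁻⁶ m⁴
Ordering: 4.97 × 10⁻⁵ m⁴ (case 1) > 1.863 × 10⁻⁶ m⁴ (case 3) > 1.649 × 10⁻⁷ m⁴ (case 2)
Final answer: 1, 3, 2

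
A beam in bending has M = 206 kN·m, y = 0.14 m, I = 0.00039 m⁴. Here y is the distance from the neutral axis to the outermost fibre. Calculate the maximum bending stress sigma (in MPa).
Model: a beam in bending, so sigma = (M·y) / I.
Convert to SI units:
  M = 206 kN·m = 206000 N·m
Substitute:
  sigma = (206000 × 0.14) / 0.00039
  sigma = 7.395 × 10⁷ Pa
Convert: sigma = 7.395 × 10⁷ Pa = 73.95 MPa
Final answer: sigma = 73.95 MPa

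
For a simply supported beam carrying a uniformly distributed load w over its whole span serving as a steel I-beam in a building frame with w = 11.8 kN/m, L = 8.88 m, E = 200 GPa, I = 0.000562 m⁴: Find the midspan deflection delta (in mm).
Model: a simply supported beam carrying a uniformly distributed load w over its whole span, so delta = (5·w·L^4) / (384·E·I).
Convert to SI units:
  w = 11.8 kN/m = 11800 N/m
  E = 200 GPa = 2 × 10¹¹ Pa
Substitute:
  delta = (5 × 11800 × 8.88^4) / (384 × (2 × 10¹¹) × 0.000562)
  delta = 0.0085 m
Convert: delta = 0.0085 m = 8.5 mm
Final answer: delta = 8.5 mm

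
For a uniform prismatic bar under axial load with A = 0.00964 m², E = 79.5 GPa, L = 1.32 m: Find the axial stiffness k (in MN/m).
Model: a uniform prismatic bar under axial load, so k = (A·E) / L.
Convert to SI units:
  E = 79.5 GPa = 7.95 × 10¹⁰ Pa
Substitute:
  k = (0.00964 × (7.95 × 10¹⁰)) / 1.32
  k = 5.806 × 10⁸ N/m
Convert: k = 5.806 × 10⁸ N/m = 580.6 MN/m
Final answer: k = 580.6 MN/m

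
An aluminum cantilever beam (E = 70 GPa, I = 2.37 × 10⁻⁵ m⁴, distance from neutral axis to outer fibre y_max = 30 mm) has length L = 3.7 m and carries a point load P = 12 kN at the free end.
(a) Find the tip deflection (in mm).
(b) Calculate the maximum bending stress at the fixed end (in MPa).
(a) Tip deflection of a cantilever with an end point load: δ = P·L^3 / (3·E·I). Convert P = 12 kN = 12000 N, E = 70 GPa = 7 × 10¹⁰ Pa.
  δ = (12000 × 3.7^3) / (3 × (7 × 10¹⁰) × (2.37 × 10⁻⁵)) = 0.1221 m = 122.1 mm
(b) Maximum bending moment at the fixed end: M = P·L = 12000 × 3.7 = 44400 N·m. Convert y_max = 30 mm = 0.03 m.
  σ = M·y_max / I = (44400 × 0.03) / (2.37 × 10⁻⁵) = 5.62 × 10⁷ Pa = 56.2 MPa
Final answer: (a) δ = 122.1 mm, (b) σ = 56.2 MPa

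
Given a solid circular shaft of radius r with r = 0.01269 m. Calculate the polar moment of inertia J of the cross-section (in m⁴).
Model: a solid circular shaft of radius r, so J = (π·r^4) / 2.
Substitute:
  J = (π × 0.01269^4) / 2
  J = 4.073 × 10⁻⁸ m⁴
Final answer: J = 4.073 × 10⁻⁸ m⁴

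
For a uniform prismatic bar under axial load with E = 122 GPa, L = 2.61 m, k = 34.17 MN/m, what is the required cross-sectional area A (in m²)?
Model: a uniform prismatic bar under axial load, so k = (A·E) / L.
Solve for A: A = (k·L) / E.
Convert to SI units:
  E = 122 GPa = 1.22 × 10¹¹ Pa
  k = 34.17 MN/m = 3.417 × 10⁷ N/m
Substitute:
  A = ((3.417 × 10⁷) × 2.61) / (1.22 × 10¹¹)
  A = 0.000731 m²
Final answer: A = 0.000731 m²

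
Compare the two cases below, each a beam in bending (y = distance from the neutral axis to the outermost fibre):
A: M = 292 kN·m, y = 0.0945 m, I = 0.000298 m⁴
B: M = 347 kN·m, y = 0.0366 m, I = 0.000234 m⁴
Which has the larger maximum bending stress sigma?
Model: a beam in bending (y = distance from the neutral axis to the outermost fibre), so sigma = (M·y) / I (SI units).
  A: sigma = (292000 × 0.0945) / 0.000298 = 9.26 × 10⁷ Pa = 92.6 MPa
  B: sigma = (347000 × 0.0366) / 0.000234 = 5.427 × 10⁷ Pa = 54.27 MPa
92.6 MPa > 54.27 MPa, so A is larger.
Final answer: A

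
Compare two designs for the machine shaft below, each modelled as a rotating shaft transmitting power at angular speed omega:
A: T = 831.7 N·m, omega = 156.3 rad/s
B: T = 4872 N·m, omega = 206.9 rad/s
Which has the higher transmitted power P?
Model: a rotating shaft transmitting power at angular speed omega, so P = T·omega (SI units).
  A: P = 831.7 × 156.3 = 130000 W = 130 kW
  B: P = 4872 × 206.9 = 1.008 × 10⁶ W = 1008 kW
1008 kW > 130 kW, so B is larger.
Final answer: B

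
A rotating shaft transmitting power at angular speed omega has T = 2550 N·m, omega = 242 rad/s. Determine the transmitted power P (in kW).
Model: a rotating shaft transmitting power at angular speed omega, so P = T·omega.
Substitute:
  P = 2550 × 242
  P = 617100 W
Convert: P = 617100 W = 617.1 kW
Final answer: P = 617.1 kW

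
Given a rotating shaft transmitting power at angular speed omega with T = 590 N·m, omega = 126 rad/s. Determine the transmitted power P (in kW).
Model: a rotating shaft transmitting power at angular speed omega, so P = T·omega.
Substitute:
  P = 590 × 126
  P = 74340 W
Convert: P = 74340 W = 74.34 kW
Final answer: P = 74.34 kW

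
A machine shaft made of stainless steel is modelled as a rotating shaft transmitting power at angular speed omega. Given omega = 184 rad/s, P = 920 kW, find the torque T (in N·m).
Model: a rotating shaft transmitting power at angular speed omega, so P = T·omega.
Solve for T: T = P / omega.
Convert to SI units:
  P = 920 kW = 920000 W
Substitute:
  T = 920000 / 184
  T = 5000 N·m
Final answer: T = 5000 N·m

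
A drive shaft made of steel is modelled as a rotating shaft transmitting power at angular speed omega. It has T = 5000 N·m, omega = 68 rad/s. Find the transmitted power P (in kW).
Model: a rotating shaft transmitting power at angular speed omega, so P = T·omega.
Substitute:
  P = 5000 × 68
  P = 340000 W
Convert: P = 340000 W = 340 kW
Final answer: P = 340 kW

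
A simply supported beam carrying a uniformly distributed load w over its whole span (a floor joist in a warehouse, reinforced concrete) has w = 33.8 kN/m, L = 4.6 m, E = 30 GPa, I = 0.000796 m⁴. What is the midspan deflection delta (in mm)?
Model: a simply supported beam carrying a uniformly distributed load w over its whole span, so delta = (5·w·L^4) / (384·E·I).
Convert to SI units:
  w = 33.8 kN/m = 33800 N/m
  E = 30 GPa = 3 × 10¹⁰ Pa
Substitute:
  delta = (5 × 33800 × 4.6^4) / (384 × (3 × 10¹⁰) × 0.000796)
  delta = 0.008252 m
Convert: delta = 0.008252 m = 8.252 mm
Final answer: delta = 8.252 mm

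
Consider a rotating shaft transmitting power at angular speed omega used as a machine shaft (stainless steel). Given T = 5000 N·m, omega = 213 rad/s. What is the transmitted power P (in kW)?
Model: a rotating shaft transmitting power at angular speed omega, so P = T·omega.
Substitute:
  P = 5000 × 213
  P = 1.065 × 10⁶ W
Convert: P = 1.065 × 10⁶ W = 1065 kW
Final answer: P = 1065 kW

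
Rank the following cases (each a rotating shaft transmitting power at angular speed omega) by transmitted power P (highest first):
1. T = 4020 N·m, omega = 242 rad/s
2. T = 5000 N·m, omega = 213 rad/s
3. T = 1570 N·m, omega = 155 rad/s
Model: a rotating shaft transmitting power at angular speed omega, so P = T·omega (SI units).
  Case 1: P = 4020 × 242 = 972800 W = 972.8 kW
  Case 2: P = 5000 × 213 = 1.065 × 10⁶ W = 1065 kW
  Case 3: P = 1570 × 155 = 243400 W = 243.4 kW
Ordering: 1065 kW (case 2) > 972.8 kW (case 1) > 243.4 kW (case 3)
Final answer: 2, 1, 3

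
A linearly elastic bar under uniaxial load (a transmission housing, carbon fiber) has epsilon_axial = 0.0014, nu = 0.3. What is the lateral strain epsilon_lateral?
Model: a linearly elastic bar under uniaxial load, so epsilon_lateral = -nu·epsilon_axial.
Substitute:
  epsilon_lateral = -(0.3 × 0.0014)
  epsilon_lateral = -0.00042
Final answer: epsilon_lateral = -0.00042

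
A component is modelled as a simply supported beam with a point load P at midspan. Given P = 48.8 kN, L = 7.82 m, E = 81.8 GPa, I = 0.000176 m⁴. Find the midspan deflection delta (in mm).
Model: a simply supported beam with a point load P at midspan, so delta = (P·L^3) / (48·E·I).
Convert to SI units:
  P = 48.8 kN = 48800 N
  E = 81.8 GPa = 8.18 × 10¹⁰ Pa
Substitute:
  delta = (48800 × 7.82^3) / (48 × (8.18 × 10¹⁰) × 0.000176)
  delta = 0.03377 m
Convert: delta = 0.03377 m = 33.77 mm
Final answer: delta = 33.77 mm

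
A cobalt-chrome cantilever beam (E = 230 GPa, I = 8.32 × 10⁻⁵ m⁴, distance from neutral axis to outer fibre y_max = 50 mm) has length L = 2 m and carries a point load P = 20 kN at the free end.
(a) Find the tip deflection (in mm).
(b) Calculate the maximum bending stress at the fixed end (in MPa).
(a) Tip deflection of a cantilever with an end point load: δ = P·L^3 / (3·E·I). Convert P = 20 kN = 20000 N, E = 230 GPa = 2.3 × 10¹¹ Pa.
  δ = (20000 × 2^3) / (3 × (2.3 × 10¹¹) × (8.32 × 10⁻⁵)) = 0.002787 m = 2.787 mm
(b) Maximum bending moment at the fixed end: M = P·L = 20000 × 2 = 40000 N·m. Convert y_max = 50 mm = 0.05 m.
  σ = M·y_max / I = (40000 × 0.05) / (8.32 × 10⁻⁵) = 2.404 × 10⁷ Pa = 24.04 MPa
Final answer: (a) δ = 2.787 mm, (b) σ = 24.04 MPa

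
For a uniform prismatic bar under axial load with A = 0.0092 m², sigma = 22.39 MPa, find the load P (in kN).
Model: a uniform prismatic bar under axial load, so sigma = P / A.
Solve for P: P = sigma·A.
Convert to SI units:
  sigma = 22.39 MPa = 2.239 × 10⁷ Pa
Substitute:
  P = (2.239 × 10⁷) × 0.0092
  P = 206000 N
Convert: P = 206000 N = 206 kN
Final answer: P = 206 kN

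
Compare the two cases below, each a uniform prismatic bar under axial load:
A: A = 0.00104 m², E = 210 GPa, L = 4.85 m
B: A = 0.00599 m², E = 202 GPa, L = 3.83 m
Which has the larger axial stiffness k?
Model: a uniform prismatic bar under axial load, so k = (A·E) / L (SI units).
  A: k = (0.00104 × (2.1 × 10¹¹)) / 4.85 = 4.503 × 10⁷ N/m = 45.03 MN/m
  B: k = (0.00599 × (2.02 × 10¹¹)) / 3.83 = 3.159 × 10⁸ N/m = 315.9 MN/m
315.9 MN/m > 45.03 MN/m, so B is larger.
Final answer: B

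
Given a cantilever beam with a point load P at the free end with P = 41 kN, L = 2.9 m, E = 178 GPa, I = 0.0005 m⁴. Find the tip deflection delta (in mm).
Model: a cantilever beam with a point load P at the free end, so delta = (P·L^3) / (3·E·I).
Convert to SI units:
  P = 41 kN = 41000 N
  E = 178 GPa = 1.78 × 10¹¹ Pa
Substitute:
  delta = (41000 × 2.9^3) / (3 × (1.78 × 10¹¹) × 0.0005)
  delta = 0.003745 m
Convert: delta = 0.003745 m = 3.745 mm
Final answer: delta = 3.745 mm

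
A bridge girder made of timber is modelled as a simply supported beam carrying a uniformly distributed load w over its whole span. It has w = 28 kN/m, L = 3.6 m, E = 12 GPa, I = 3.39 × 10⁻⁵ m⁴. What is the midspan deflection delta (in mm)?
Model: a simply supported beam carrying a uniformly distributed load w over its whole span, so delta = (5·w·L^4) / (384·E·I).
Convert to SI units:
  w = 28 kN/m = 28000 N/m
  E = 12 GPa = 1.2 × 10¹⁰ Pa
Substitute:
  delta = (5 × 28000 × 3.6^4) / (384 × (1.2 × 10¹⁰) × (3.39 × 10⁻⁵))
  delta = 0.1505 m
Convert: delta = 0.1505 m = 150.5 mm
Final answer: delta = 150.5 mm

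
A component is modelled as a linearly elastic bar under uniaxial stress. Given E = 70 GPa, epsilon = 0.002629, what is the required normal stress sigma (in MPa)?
Model: a linearly elastic bar under uniaxial stress, so epsilon = sigma / E.
Solve for sigma: sigma = epsilon·E.
Convert to SI units:
  E = 70 GPa = 7 × 10¹⁰ Pa
Substitute:
  sigma = 0.002629 × (7 × 10¹⁰)
  sigma = 1.84 × 10⁸ Pa
Convert: sigma = 1.84 × 10⁸ Pa = 184 MPa
Final answer: sigma = 184 MPa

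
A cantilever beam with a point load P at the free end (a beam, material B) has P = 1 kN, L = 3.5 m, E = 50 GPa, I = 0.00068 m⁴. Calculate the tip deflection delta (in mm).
Model: a cantilever beam with a point load P at the free end, so delta = (P·L^3) / (3·E·I).
Convert to SI units:
  P = 1 kN = 1000 N
  E = 50 GPa = 5 × 10¹⁰ Pa
Substitute:
  delta = (1000 × 3.5^3) / (3 × (5 × 10¹⁰) × 0.00068)
  delta = 0.0004203 m
Convert: delta = 0.0004203 m = 0.4203 mm
Final answer: delta = 0.4203 mm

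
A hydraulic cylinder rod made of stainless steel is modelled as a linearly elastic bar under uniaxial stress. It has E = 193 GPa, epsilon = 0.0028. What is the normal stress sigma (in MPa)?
Model: a linearly elastic bar under uniaxial stress, so sigma = E·epsilon.
Convert to SI units:
  E = 193 GPa = 1.93 × 10¹¹ Pa
Substitute:
  sigma = (1.93 × 10¹¹) × 0.0028
  sigma = 5.404 × 10⁸ Pa
Convert: sigma = 5.404 × 10⁸ Pa = 540.4 MPa
Final answer: sigma = 540.4 MPa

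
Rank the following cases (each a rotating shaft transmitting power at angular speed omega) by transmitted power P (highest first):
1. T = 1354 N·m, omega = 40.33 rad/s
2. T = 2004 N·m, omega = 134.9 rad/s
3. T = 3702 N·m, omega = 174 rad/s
Model: a rotating shaft transmitting power at angular speed omega, so P = T·omega (SI units).
  Case 1: P = 1354 × 40.33 = 54610 W = 54.61 kW
  Case 2: P = 2004 × 134.9 = 270300 W = 270.3 kW
  Case 3: P = 3702 × 174 = 644100 W = 644.1 kW
Ordering: 644.1 kW (case 3) > 270.3 kW (case 2) > 54.61 kW (case 1)
Final answer: 3, 2, 1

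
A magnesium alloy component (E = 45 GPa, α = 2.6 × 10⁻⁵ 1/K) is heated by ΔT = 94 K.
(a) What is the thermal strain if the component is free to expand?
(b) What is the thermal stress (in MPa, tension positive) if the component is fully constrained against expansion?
(a) Free thermal strain ε_th = α·ΔT = (2.6 × 10⁻⁵) × 94 = 0.002444
(b) Fully constrained, the expansion is suppressed, so σ = -E·α·ΔT. Convert E = 45 GPa = 4.5 × 10¹⁰ Pa.
  σ = -(4.5 × 10¹⁰) × (2.6 × 10⁻⁵) × 94 = -1.1 × 10⁸ Pa = -110 MPa (compressive)
Final answer: (a) ε_th = 0.002444, (b) σ = -110 MPa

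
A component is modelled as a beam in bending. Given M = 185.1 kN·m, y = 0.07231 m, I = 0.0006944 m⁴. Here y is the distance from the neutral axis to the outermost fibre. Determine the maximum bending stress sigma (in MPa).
Model: a beam in bending, so sigma = (M·y) / I.
Convert to SI units:
  M = 185.1 kN·m = 185100 N·m
Substitute:
  sigma = (185100 × 0.07231) / 0.0006944
  sigma = 1.928 × 10⁷ Pa
Convert: sigma = 1.928 × 10⁷ Pa = 19.28 MPa
Final answer: sigma = 19.28 MPa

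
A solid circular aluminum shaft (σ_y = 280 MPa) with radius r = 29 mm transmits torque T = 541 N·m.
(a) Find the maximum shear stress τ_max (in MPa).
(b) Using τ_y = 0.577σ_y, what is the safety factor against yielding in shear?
(a) For a solid circular shaft, τ_max = T·r/J with J = π·r^4/2, i.e. τ_max = 2·T / (π·r^3). Convert r = 29 mm = 0.029 m.
  τ_max = (2 × 541) / (π × 0.029^3) = 1.412 × 10⁷ Pa = 14.12 MPa
(b) τ_y = 0.577 × 280 = 161.56 MPa
  SF = τ_y/τ_max = 161.56 / 14.12 = 11.44
Final answer: (a) τ_max = 14.12 MPa, (b) SF = 11.44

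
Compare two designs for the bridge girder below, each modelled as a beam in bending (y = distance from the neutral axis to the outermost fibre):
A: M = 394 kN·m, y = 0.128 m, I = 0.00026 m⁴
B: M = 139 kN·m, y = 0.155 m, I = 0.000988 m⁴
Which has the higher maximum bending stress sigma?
Model: a beam in bending (y = distance from the neutral axis to the outermost fibre), so sigma = (M·y) / I (SI units).
  A: sigma = (394000 × 0.128) / 0.00026 = 1.94 × 10⁸ Pa = 194 MPa
  B: sigma = (139000 × 0.155) / 0.000988 = 2.181 × 10⁷ Pa = 21.81 MPa
194 MPa > 21.81 MPa, so A is larger.
Final answer: A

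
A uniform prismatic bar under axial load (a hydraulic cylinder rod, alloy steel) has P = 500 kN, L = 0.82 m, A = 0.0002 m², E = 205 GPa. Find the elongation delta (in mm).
Model: a uniform prismatic bar under axial load, so delta = (P·L) / (A·E).
Convert to SI units:
  P = 500 kN = 500000 N
  E = 205 GPa = 2.05 × 10¹¹ Pa
Substitute:
  delta = (500000 × 0.82) / (0.0002 × (2.05 × 10¹¹))
  delta = 0.01 m
Convert: delta = 0.01 m = 10 mm
Final answer: delta = 10 mm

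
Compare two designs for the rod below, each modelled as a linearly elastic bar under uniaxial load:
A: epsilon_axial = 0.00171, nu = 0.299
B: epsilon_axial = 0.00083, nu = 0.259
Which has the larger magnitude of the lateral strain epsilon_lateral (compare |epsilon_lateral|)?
Model: a linearly elastic bar under uniaxial load, so epsilon_lateral = -nu·epsilon_axial (SI units).
  A: epsilon_lateral = -(0.299 × 0.00171) = -0.0005113
  B: epsilon_lateral = -(0.259 × 0.00083) = -0.000215
|epsilon_lateral|: A = 0.0005113, B = 0.000215, so A is larger in magnitude.
Final answer: A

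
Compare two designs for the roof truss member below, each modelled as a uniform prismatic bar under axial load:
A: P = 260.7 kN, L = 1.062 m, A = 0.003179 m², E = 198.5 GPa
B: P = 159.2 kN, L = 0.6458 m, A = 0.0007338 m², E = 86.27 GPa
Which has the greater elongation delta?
Model: a uniform prismatic bar under axial load, so delta = (P·L) / (A·E) (SI units).
  A: delta = (260700 × 1.062) / (0.003179 × (1.985 × 10¹¹)) = 0.0004387 m = 0.4387 mm
  B: delta = (159200 × 0.6458) / (0.0007338 × (8.627 × 10¹⁰)) = 0.001624 m = 1.624 mm
1.624 mm > 0.4387 mm, so B is larger.
Final answer: B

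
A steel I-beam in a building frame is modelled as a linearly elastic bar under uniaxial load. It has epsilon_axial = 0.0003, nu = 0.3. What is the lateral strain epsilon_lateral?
Model: a linearly elastic bar under uniaxial load, so epsilon_lateral = -nu·epsilon_axial.
Substitute:
  epsilon_lateral = -(0.3 × 0.0003)
  epsilon_lateral = -9 × 10⁻⁵
Final answer: epsilon_lateral = -9 × 10⁻⁵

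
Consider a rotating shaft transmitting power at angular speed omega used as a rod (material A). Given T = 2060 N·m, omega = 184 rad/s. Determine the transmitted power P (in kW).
Model: a rotating shaft transmitting power at angular speed omega, so P = T·omega.
Substitute:
  P = 2060 × 184
  P = 379000 W
Convert: P = 379000 W = 379 kW
Final answer: P = 379 kW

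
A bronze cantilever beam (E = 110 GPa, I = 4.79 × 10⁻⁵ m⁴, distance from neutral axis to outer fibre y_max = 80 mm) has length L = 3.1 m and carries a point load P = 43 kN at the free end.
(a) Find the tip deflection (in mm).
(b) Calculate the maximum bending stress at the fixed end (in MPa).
(a) Tip deflection of a cantilever with an end point load: δ = P·L^3 / (3·E·I). Convert P = 43 kN = 43000 N, E = 110 GPa = 1.1 × 10¹¹ Pa.
  δ = (43000 × 3.1^3) / (3 × (1.1 × 10¹¹) × (4.79 × 10⁻⁵)) = 0.08104 m = 81.04 mm
(b) Maximum bending moment at the fixed end: M = P·L = 43000 × 3.1 = 133300 N·m. Convert y_max = 80 mm = 0.08 m.
  σ = M·y_max / I = (133300 × 0.08) / (4.79 × 10⁻⁵) = 2.226 × 10⁸ Pa = 222.6 MPa
Final answer: (a) δ = 81.04 mm, (b) σ = 222.6 MPa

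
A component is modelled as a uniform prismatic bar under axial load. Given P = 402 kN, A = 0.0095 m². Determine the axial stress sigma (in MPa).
Model: a uniform prismatic bar under axial load, so sigma = P / A.
Convert to SI units:
  P = 402 kN = 402000 N
Substitute:
  sigma = 402000 / 0.0095
  sigma = 4.232 × 10⁷ Pa
Convert: sigma = 4.232 × 10⁷ Pa = 42.32 MPa
Final answer: sigma = 42.32 MPa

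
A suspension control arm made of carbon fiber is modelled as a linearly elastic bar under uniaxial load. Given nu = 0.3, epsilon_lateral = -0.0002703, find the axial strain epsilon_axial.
Model: a linearly elastic bar under uniaxial load, so epsilon_lateral = -nu·epsilon_axial.
Solve for epsilon_axial: epsilon_axial = -epsilon_lateral / nu.
Substitute:
  epsilon_axial = -(-0.0002703) / 0.3
  epsilon_axial = 0.000901
Final answer: epsilon_axial = 0.000901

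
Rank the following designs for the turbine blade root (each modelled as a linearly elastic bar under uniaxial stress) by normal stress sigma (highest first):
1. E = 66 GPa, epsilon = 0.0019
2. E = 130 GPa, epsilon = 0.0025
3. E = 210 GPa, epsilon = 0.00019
Model: a linearly elastic bar under uniaxial stress, so sigma = E·epsilon (SI units).
  Case 1: sigma = (6.6 × 10¹⁰) × 0.0019 = 1.254 × 10⁸ Pa = 125.4 MPa
  Case 2: sigma = (1.3 × 10¹¹) × 0.0025 = 3.25 × 10⁸ Pa = 325 MPa
  Case 3: sigma = (2.1 × 10¹¹) × 0.00019 = 3.99 × 10⁷ Pa = 39.9 MPa
Ordering: 325 MPa (case 2) > 125.4 MPa (case 1) > 39.9 MPa (case 3)
Final answer: 2, 1, 3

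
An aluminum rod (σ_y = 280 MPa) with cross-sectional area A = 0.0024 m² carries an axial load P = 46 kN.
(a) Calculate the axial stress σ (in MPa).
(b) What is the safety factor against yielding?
(a) Axial stress σ = P/A. Convert P = 46 kN = 46000 N.
  σ = 46000 / 0.0024 = 1.917 × 10⁷ Pa = 19.17 MPa
(b) Safety factor SF = σ_y/σ = 280 / 19.17 = 14.61
Final answer: (a) σ = 19.17 MPa, (b) SF = 14.61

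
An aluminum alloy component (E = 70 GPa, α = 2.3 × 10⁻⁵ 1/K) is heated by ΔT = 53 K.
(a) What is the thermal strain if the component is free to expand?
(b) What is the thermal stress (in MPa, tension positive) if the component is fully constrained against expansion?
(a) Free thermal strain ε_th = α·ΔT = (2.3 × 10⁻⁵) × 53 = 0.001219
(b) Fully constrained, the expansion is suppressed, so σ = -E·α·ΔT. Convert E = 70 GPa = 7 × 10¹⁰ Pa.
  σ = -(7 × 10¹⁰) × (2.3 × 10⁻⁵) × 53 = -8.533 × 10⁷ Pa = -85.33 MPa (compressive)
Final answer: (a) ε_th = 0.001219, (b) σ = -85.33 MPa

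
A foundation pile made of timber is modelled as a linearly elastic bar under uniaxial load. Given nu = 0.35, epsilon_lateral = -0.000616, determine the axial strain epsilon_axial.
Model: a linearly elastic bar under uniaxial load, so epsilon_lateral = -nu·epsilon_axial.
Solve for epsilon_axial: epsilon_axial = -epsilon_lateral / nu.
Substitute:
  epsilon_axial = -(-0.000616) / 0.35
  epsilon_axial = 0.00176
Final answer: epsilon_axial = 0.00176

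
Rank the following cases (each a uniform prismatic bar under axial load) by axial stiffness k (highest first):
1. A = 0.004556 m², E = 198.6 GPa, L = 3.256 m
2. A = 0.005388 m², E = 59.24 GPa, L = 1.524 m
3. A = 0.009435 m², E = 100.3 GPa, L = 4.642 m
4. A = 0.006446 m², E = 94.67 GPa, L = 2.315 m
Model: a uniform prismatic bar under axial load, so k = (A·E) / L (SI units).
  Case 1: k = (0.004556 × (1.986 × 10¹¹)) / 3.256 = 2.779 × 10⁸ N/m = 277.9 MN/m
  Case 2: k = (0.005388 × (5.924 × 10¹⁰)) / 1.524 = 2.094 × 10⁸ N/m = 209.4 MN/m
  Case 3: k = (0.009435 × (1.003 × 10¹¹)) / 4.642 = 2.039 × 10⁸ N/m = 203.9 MN/m
  Case 4: k = (0.006446 × (9.467 × 10¹⁰)) / 2.315 = 2.636 × 10⁸ N/m = 263.6 MN/m
Ordering: 277.9 MN/m (case 1) > 263.6 MN/m (case 4) > 209.4 MN/m (case 2) > 203.9 MN/m (case 3)
Final answer: 1, 4, 2, 3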